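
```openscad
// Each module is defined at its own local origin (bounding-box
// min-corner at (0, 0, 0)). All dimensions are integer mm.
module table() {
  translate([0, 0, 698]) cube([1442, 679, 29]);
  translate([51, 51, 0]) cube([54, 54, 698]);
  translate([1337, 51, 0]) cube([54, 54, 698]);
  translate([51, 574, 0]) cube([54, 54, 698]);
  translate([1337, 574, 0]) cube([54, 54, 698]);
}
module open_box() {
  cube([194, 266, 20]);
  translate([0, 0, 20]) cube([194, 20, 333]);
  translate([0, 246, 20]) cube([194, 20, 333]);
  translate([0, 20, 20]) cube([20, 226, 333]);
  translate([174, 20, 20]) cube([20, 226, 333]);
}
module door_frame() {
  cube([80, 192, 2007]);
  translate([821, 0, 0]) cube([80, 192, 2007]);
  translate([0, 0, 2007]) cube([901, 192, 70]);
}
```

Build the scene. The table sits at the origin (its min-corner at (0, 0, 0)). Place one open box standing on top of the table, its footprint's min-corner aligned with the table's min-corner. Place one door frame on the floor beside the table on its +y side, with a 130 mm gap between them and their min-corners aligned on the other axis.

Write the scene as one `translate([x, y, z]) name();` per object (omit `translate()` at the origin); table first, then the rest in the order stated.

table();
translate([0, 0, 727]) open_box();
translate([0, 809, 0]) door_frame();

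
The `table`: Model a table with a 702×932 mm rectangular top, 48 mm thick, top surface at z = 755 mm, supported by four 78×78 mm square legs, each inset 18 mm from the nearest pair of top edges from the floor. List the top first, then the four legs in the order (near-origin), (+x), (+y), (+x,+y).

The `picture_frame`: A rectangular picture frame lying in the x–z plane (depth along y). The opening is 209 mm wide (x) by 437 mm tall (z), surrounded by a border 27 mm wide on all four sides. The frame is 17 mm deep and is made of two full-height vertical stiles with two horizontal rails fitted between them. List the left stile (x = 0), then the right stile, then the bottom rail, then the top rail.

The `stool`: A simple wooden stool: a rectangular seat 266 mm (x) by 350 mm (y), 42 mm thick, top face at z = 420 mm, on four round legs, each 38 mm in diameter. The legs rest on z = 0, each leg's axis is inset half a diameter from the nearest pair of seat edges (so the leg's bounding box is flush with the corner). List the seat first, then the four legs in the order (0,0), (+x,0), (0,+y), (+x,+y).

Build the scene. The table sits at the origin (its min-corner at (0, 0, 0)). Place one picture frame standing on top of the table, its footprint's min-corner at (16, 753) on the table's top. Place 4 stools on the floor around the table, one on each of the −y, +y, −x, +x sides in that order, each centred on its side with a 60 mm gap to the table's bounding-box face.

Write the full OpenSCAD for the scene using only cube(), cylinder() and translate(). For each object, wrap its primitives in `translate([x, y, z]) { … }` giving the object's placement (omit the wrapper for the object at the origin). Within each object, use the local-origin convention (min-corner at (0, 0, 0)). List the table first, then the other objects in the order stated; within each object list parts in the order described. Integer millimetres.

translate([0, 0, 707]) cube([702, 932, 48]);
translate([18, 18, 0]) cube([78, 78, 707]);
translate([606, 18, 0]) cube([78, 78, 707]);
translate([18, 836, 0]) cube([78, 78, 707]);
translate([606, 836, 0]) cube([78, 78, 707]);
translate([16, 753, 755]) {
  cube([27, 17, 491]);
  translate([236, 0, 0]) cube([27, 17, 491]);
  translate([27, 0, 0]) cube([209, 17, 27]);
  translate([27, 0, 464]) cube([209, 17, 27]);
}
translate([218, -410, 0]) {
  translate([0, 0, 378]) cube([266, 350, 42]);
  translate([19, 19, 0]) cylinder(h = 378, r = 19);
  translate([247, 19, 0]) cylinder(h = 378, r = 19);
  translate([19, 331, 0]) cylinder(h = 378, r = 19);
  translate([247, 331, 0]) cylinder(h = 378, r = 19);
}
translate([218, 992, 0]) {
  translate([0, 0, 378]) cube([266, 350, 42]);
  translate([19, 19, 0]) cylinder(h = 378, r = 19);
  translate([247, 19, 0]) cylinder(h = 378, r = 19);
  translate([19, 331, 0]) cylinder(h = 378, r = 19);
  translate([247, 331, 0]) cylinder(h = 378, r = 19);
}
translate([-326, 291, 0]) {
  translate([0, 0, 378]) cube([266, 350, 42]);
  translate([19, 19, 0]) cylinder(h = 378, r = 19);
  translate([247, 19, 0]) cylinder(h = 378, r = 19);
  translate([19, 331, 0]) cylinder(h = 378, r = 19);
  translate([247, 331, 0]) cylinder(h = 378, r = 19);
}
translate([762, 291, 0]) {
  translate([0, 0, 378]) cube([266, 350, 42]);
  translate([19, 19, 0]) cylinder(h = 378, r = 19);
  translate([247, 19, 0]) cylinder(h = 378, r = 19);
  translate([19, 331, 0]) cylinder(h = 378, r = 19);
  translate([247, 331, 0]) cylinder(h = 378, r = 19);
}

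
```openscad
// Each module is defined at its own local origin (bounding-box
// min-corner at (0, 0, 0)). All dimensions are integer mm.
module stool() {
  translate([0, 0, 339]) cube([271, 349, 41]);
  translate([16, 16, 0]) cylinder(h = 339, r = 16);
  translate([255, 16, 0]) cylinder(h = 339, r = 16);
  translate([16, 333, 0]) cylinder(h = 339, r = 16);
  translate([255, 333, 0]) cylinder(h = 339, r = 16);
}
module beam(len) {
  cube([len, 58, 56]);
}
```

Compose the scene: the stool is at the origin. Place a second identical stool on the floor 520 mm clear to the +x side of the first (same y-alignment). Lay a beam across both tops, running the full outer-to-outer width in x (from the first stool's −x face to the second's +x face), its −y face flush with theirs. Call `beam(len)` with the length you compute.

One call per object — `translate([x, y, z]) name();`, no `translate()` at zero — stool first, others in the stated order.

stool();
translate([791, 0, 0]) stool();
translate([0, 0, 380]) beam(1062);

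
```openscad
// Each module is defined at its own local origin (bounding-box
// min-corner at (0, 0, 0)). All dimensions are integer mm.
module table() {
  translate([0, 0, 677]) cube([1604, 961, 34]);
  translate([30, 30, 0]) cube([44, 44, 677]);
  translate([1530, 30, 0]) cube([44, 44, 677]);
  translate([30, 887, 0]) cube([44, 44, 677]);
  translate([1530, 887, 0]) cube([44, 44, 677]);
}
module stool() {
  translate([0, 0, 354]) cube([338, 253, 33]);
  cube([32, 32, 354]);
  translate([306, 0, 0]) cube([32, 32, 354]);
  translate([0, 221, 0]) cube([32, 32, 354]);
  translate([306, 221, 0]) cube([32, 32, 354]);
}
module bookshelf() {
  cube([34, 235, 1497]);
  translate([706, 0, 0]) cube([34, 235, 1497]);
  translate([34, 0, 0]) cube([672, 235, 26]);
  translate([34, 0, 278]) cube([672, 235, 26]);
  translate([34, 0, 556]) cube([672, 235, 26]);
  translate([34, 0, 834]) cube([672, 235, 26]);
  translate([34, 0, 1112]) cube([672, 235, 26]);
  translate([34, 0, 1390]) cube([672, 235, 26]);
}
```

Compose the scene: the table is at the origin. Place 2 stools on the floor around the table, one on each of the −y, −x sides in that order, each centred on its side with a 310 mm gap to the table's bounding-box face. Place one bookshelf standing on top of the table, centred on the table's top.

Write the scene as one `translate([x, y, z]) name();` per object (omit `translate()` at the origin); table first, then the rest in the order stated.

table();
translate([633, -563, 0]) stool();
translate([-648, 354, 0]) stool();
translate([432, 363, 711]) bookshelf();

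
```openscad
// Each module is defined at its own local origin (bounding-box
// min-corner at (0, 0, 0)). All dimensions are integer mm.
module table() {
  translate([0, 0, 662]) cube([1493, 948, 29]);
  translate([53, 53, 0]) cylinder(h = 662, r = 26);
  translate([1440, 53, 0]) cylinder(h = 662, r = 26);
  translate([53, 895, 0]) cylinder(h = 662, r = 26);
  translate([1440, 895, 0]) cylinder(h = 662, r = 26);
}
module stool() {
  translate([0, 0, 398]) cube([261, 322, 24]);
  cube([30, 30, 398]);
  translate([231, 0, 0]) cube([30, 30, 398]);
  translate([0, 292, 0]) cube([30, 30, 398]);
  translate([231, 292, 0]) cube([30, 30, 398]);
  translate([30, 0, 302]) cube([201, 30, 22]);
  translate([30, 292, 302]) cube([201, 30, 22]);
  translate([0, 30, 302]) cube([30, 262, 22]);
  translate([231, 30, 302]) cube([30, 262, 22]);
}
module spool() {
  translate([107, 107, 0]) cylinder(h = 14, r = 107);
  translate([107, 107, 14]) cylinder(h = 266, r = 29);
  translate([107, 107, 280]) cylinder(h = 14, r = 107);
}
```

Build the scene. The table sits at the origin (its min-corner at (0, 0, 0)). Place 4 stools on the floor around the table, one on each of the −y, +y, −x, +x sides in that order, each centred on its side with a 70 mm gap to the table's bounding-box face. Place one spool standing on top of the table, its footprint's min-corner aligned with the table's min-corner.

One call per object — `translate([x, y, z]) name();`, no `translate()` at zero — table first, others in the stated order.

table();
translate([616, -392, 0]) stool();
translate([616, 1018, 0]) stool();
translate([-331, 313, 0]) stool();
translate([1563, 313, 0]) stool();
translate([0, 0, 691]) spool();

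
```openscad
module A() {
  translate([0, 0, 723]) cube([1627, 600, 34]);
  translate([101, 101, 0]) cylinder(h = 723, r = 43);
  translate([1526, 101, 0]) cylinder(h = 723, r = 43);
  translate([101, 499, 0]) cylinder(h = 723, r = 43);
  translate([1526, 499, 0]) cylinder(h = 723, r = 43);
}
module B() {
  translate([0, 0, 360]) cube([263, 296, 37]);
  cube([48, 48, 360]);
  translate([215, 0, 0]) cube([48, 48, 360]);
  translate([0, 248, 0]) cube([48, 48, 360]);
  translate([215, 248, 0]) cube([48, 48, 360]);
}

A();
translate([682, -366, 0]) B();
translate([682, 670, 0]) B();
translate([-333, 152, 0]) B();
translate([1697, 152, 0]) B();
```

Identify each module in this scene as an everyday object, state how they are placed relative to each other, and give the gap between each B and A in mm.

A is a table. B is a stool. Four stools sit around the table at the −y, +y, −x, +x sides. The gap between each stool and the table is 70 mm.

Each stool's nearest face is 70 mm from the table's bounding box.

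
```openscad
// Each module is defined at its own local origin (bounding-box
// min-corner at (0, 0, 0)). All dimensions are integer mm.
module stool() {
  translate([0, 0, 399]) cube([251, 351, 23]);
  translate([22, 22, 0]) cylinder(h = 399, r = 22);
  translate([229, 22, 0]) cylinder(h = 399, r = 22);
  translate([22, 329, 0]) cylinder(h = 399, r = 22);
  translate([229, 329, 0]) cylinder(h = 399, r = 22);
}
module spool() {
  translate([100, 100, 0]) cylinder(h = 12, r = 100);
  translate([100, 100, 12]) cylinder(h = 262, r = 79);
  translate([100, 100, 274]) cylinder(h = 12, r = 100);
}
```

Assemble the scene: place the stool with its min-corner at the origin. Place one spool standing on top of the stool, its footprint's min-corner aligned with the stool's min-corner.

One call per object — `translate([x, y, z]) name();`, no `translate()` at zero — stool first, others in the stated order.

stool();
translate([0, 0, 422]) spool();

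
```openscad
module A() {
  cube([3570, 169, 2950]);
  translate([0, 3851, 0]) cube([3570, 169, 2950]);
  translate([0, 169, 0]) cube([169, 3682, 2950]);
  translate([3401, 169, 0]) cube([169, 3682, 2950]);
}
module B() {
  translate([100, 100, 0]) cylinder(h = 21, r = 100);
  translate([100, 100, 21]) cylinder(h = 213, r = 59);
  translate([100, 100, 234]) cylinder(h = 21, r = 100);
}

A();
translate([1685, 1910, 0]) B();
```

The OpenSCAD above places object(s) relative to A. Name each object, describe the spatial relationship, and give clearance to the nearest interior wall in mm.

A is a house frame. B is a spool. The spool sits inside the house frame, centred. The clearance to the nearest interior wall is 1516 mm.

Clearances: x = 1516, y = 1741; minimum 1516 mm.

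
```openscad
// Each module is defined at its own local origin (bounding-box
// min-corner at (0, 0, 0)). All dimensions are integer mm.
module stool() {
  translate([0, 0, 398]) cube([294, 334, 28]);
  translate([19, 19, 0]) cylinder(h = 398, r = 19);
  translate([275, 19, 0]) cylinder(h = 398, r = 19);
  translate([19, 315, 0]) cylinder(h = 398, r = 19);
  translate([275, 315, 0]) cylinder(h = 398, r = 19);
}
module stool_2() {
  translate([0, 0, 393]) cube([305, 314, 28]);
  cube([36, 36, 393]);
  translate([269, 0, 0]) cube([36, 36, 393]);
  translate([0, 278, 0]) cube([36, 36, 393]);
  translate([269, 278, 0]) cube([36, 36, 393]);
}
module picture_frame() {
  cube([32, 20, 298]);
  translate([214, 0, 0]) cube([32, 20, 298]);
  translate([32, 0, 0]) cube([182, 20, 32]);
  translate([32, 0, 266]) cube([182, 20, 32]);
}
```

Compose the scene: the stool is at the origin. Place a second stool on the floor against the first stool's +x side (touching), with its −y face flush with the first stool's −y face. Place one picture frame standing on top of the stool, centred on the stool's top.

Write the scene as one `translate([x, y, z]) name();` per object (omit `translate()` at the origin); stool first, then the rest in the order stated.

stool();
translate([294, 0, 0]) stool_2();
translate([24, 157, 426]) picture_frame();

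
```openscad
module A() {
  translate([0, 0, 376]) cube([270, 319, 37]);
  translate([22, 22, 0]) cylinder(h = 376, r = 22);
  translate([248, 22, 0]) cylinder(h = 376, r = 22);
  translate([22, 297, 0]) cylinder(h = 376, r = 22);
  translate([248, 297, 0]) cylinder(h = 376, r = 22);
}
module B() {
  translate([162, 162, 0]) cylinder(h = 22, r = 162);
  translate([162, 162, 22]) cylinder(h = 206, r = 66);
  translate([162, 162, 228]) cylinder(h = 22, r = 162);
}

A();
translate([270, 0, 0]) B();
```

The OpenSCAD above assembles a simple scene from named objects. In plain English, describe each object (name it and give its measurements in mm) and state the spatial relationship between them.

A is a simple wooden stool: a rectangular seat 270 mm (x) by 319 mm (y), 37 mm thick, top face at z = 413 mm, on four round legs, each 44 mm in diameter. The legs rest on z = 0, each leg's axis is inset half a diameter from the nearest pair of seat edges (so the leg's bounding box is flush with the corner).

B is a spool: two coaxial disc flanges of radius 162 mm and thickness 22 mm, joined by a core cylinder of radius 66 mm and height 206 mm. The lower flange rests on z = 0 and the three cylinders share a vertical axis.

The spool is against the stool's +x side, with their −y faces flush.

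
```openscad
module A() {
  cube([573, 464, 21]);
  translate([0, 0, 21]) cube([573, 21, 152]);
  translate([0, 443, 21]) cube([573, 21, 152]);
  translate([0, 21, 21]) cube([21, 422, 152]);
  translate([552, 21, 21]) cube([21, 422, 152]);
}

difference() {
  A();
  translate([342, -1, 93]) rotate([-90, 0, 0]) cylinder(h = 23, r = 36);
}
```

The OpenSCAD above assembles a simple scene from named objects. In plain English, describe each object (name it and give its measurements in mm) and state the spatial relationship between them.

A is an open-topped rectangular box: outside dimensions 573×464×173 mm, with a uniform wall and base thickness of 21 mm. The base is a full 573×464 slab on the floor; four walls sit on top of the base. The front and back walls (the −y and +y sides) span the full width; the two side walls fit between them.

The open box has a circular hole of radius 36 mm through its front wall, centred at (x = 342, z = 93).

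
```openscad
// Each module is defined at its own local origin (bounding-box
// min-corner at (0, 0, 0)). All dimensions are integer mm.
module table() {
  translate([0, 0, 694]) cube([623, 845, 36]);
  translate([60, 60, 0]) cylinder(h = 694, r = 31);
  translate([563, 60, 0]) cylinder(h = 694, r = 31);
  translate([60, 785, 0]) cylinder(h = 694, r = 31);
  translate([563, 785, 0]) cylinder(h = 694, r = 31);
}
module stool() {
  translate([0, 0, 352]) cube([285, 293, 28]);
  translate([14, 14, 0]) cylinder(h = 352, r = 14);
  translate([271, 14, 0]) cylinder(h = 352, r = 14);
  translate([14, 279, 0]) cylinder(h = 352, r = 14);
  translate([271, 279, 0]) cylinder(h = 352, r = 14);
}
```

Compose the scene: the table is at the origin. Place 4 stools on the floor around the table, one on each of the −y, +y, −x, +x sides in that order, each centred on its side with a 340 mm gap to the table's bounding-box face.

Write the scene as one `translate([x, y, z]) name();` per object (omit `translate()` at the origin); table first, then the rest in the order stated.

table();
translate([169, -633, 0]) stool();
translate([169, 1185, 0]) stool();
translate([-625, 276, 0]) stool();
translate([963, 276, 0]) stool();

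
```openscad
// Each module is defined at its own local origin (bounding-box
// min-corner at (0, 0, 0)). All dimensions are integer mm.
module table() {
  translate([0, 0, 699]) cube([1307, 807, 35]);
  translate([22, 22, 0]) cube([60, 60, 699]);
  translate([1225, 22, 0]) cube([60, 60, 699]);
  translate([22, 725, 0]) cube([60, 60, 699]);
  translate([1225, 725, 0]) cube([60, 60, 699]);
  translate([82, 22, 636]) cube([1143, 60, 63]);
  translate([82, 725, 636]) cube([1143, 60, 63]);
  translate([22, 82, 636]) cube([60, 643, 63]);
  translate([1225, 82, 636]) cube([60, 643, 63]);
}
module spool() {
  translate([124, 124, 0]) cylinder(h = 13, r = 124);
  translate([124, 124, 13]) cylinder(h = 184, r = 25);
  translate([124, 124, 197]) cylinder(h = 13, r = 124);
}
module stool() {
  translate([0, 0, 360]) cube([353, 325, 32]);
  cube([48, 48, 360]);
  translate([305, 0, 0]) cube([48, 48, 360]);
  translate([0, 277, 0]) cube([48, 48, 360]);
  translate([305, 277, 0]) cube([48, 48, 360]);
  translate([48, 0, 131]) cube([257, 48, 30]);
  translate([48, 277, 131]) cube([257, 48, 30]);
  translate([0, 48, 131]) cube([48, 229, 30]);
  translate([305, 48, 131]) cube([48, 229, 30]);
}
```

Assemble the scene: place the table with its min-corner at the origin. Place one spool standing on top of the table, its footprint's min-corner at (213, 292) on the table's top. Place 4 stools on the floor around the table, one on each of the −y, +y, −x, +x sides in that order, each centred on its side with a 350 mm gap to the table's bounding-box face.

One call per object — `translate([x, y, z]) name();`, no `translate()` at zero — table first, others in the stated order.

table();
translate([213, 292, 734]) spool();
translate([477, -675, 0]) stool();
translate([477, 1157, 0]) stool();
translate([-703, 241, 0]) stool();
translate([1657, 241, 0]) stool();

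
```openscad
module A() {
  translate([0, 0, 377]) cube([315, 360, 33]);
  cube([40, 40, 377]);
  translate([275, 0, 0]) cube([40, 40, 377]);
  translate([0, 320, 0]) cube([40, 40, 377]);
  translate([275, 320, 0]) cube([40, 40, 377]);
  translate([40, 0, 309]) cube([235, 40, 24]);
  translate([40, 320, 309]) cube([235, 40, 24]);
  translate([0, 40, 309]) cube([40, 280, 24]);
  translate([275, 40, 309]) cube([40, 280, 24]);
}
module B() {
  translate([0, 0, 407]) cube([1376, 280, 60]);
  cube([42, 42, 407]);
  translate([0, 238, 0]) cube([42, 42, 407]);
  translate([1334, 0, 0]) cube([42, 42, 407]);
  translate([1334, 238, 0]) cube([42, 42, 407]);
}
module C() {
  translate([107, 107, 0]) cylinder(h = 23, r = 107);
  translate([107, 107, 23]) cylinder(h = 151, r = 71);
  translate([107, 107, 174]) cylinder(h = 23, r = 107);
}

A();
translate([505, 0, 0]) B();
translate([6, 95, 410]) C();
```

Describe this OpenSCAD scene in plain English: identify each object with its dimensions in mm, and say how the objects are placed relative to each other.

A is a four-legged stool. The seat is 315×360 mm, 33 mm thick, top at z = 410 mm. It stands on four square legs, each 40×40 mm in cross-section, from z = 0 to the seat underside, each flush with a corner of the seat. Four stretchers, 40 mm wide and 24 mm tall, connect adjacent legs with their undersides at z = 309 mm, each running between the inner faces of the legs it joins and aligned with the legs' outer faces on the other axis.

B is a long wooden bench with a 1376 mm (x) × 280 mm (y) seat, 60 mm thick, its top surface 467 mm above the floor. Four 42 mm square legs at the seat corners, flush with the edges, run from z = 0 to the seat underside.

C is a spool: two coaxial disc flanges of radius 107 mm and thickness 23 mm, joined by a core cylinder of radius 71 mm and height 151 mm. The lower flange rests on z = 0 and the three cylinders share a vertical axis.

The bench is on the floor beside the stool on its +x side. The spool is on top of the stool.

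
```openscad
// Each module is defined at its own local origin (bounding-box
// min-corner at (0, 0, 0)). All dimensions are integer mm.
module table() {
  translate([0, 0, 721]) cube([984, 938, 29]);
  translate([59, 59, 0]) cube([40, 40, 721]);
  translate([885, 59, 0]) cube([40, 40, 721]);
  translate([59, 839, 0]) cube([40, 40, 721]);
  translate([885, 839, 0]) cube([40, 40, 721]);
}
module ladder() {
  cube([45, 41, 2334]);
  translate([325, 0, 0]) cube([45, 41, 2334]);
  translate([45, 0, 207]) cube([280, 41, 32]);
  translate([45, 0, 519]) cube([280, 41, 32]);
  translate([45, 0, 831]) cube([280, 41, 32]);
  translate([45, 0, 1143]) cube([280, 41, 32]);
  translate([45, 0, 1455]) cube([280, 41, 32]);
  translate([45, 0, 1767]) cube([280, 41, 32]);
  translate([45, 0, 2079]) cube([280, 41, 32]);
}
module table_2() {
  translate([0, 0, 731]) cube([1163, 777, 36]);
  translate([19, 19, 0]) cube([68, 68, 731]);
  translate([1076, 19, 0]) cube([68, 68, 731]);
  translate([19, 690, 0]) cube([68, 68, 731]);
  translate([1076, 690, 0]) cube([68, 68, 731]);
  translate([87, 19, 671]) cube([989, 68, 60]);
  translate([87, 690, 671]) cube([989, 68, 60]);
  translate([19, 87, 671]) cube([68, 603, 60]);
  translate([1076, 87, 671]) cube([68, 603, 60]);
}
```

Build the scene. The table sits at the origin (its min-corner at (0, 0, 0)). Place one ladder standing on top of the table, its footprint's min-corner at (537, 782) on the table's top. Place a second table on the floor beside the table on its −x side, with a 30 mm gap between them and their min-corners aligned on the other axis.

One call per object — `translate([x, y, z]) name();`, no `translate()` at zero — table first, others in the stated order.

table();
translate([537, 782, 750]) ladder();
translate([-1193, 0, 0]) table_2();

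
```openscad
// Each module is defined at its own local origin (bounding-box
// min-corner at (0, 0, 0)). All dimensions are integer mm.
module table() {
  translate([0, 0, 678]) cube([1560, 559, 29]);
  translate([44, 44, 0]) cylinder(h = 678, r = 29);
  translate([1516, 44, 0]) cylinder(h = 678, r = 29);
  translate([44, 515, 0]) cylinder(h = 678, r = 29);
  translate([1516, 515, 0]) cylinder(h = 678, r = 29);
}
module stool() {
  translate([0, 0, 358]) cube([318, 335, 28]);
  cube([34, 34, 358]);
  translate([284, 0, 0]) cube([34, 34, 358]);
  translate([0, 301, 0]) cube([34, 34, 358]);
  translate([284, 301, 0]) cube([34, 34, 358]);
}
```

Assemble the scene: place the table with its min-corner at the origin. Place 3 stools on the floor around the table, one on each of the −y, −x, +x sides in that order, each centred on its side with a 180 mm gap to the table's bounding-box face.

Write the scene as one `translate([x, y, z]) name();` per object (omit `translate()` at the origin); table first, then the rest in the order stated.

table();
translate([621, -515, 0]) stool();
translate([-498, 112, 0]) stool();
translate([1740, 112, 0]) stool();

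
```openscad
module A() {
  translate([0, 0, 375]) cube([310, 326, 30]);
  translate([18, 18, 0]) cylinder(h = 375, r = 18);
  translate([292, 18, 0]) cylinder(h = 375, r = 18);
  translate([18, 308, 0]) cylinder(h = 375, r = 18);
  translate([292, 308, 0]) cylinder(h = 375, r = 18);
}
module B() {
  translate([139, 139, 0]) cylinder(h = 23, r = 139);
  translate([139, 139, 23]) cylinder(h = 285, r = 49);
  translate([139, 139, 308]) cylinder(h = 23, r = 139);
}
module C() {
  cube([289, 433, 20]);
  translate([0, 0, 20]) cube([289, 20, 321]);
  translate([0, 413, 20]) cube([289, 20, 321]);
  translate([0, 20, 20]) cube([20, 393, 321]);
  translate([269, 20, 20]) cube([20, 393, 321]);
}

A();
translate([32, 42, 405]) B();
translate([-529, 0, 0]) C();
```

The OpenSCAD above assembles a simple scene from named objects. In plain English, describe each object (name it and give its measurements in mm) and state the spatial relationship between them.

A is a simple wooden stool: a rectangular seat 310 mm (x) by 326 mm (y), 30 mm thick, top face at z = 405 mm, on four round legs, each 36 mm in diameter. The legs rest on z = 0, each leg's axis is inset half a diameter from the nearest pair of seat edges (so the leg's bounding box is flush with the corner).

B is a spool: two coaxial disc flanges of radius 139 mm and thickness 23 mm, joined by a core cylinder of radius 49 mm and height 285 mm. The lower flange rests on z = 0 and the three cylinders share a vertical axis.

C is an open-topped rectangular box: outside dimensions 289×433×341 mm, with a uniform wall and base thickness of 20 mm. The base is a full 289×433 slab on the floor; four walls sit on top of the base. The front and back walls (the −y and +y sides) span the full width; the two side walls fit between them.

The spool is on top of the stool. The open box is on the floor beside the stool on its −x side.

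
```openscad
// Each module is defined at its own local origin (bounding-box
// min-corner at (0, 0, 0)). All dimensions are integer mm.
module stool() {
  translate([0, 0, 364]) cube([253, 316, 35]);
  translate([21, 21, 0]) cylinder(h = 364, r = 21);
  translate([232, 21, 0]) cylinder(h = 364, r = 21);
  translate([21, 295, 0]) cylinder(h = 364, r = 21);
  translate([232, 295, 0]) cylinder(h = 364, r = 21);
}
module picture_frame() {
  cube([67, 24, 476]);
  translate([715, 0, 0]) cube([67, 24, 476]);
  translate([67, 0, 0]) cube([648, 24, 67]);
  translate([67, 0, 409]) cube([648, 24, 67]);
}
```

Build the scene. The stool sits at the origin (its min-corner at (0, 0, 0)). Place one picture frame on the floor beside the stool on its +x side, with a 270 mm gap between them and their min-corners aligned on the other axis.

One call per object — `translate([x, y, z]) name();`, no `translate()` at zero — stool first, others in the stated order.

stool();
translate([523, 0, 0]) picture_frame();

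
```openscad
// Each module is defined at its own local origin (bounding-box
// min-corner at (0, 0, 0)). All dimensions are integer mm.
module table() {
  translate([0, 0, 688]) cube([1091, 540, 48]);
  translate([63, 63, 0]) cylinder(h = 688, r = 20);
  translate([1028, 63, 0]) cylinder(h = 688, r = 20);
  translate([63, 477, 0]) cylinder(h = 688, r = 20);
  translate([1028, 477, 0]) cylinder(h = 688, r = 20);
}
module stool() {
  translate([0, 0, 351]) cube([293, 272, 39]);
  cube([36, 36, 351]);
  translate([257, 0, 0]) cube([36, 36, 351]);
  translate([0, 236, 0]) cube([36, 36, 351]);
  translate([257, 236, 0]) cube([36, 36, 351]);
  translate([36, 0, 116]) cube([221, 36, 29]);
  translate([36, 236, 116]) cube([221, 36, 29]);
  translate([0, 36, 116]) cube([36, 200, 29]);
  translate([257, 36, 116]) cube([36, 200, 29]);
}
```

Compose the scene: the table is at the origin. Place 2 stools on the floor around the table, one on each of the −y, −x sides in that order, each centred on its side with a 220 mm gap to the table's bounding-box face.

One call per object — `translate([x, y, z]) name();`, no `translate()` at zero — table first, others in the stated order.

table();
translate([399, -492, 0]) stool();
translate([-513, 134, 0]) stool();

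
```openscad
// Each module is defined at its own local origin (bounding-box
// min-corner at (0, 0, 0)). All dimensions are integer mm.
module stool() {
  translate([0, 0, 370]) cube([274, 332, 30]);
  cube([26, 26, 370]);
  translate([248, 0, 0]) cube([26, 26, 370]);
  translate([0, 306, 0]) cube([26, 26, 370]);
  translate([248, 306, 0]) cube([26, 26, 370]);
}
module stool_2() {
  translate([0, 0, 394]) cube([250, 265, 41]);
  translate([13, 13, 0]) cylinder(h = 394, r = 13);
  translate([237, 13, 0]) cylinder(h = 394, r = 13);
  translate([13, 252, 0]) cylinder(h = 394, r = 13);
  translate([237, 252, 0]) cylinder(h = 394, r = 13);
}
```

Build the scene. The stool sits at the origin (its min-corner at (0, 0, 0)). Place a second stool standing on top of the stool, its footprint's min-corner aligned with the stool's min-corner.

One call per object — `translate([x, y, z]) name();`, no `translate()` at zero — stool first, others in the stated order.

stool();
translate([0, 0, 400]) stool_2();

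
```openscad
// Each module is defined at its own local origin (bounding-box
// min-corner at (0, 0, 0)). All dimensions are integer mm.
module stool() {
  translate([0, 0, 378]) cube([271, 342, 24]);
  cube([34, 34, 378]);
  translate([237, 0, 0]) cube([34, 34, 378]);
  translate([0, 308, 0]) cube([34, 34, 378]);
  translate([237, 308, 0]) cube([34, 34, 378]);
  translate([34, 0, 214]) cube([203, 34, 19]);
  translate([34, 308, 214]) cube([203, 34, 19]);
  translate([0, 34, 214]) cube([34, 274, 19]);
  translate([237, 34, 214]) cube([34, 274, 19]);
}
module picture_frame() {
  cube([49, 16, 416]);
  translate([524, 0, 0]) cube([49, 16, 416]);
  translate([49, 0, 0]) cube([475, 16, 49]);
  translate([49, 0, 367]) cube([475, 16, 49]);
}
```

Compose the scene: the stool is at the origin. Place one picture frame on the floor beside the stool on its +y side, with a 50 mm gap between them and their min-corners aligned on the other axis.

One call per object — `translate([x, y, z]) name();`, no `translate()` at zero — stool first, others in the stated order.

stool();
translate([0, 392, 0]) picture_frame();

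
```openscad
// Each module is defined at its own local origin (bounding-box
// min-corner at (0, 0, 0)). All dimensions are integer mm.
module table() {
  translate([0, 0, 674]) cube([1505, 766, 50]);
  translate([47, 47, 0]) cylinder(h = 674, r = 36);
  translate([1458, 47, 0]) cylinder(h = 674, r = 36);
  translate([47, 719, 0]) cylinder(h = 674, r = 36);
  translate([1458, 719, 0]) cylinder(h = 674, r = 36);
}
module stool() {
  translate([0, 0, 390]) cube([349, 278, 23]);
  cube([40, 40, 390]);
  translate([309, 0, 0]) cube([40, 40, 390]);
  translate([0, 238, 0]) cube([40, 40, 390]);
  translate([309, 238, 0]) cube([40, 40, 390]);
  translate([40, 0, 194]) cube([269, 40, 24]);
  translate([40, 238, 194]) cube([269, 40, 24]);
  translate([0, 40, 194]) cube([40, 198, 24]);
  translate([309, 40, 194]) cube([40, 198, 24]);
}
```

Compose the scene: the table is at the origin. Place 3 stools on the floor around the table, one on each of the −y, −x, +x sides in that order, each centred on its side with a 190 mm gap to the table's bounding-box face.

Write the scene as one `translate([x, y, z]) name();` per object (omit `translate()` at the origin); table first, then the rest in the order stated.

table();
translate([578, -468, 0]) stool();
translate([-539, 244, 0]) stool();
translate([1695, 244, 0]) stool();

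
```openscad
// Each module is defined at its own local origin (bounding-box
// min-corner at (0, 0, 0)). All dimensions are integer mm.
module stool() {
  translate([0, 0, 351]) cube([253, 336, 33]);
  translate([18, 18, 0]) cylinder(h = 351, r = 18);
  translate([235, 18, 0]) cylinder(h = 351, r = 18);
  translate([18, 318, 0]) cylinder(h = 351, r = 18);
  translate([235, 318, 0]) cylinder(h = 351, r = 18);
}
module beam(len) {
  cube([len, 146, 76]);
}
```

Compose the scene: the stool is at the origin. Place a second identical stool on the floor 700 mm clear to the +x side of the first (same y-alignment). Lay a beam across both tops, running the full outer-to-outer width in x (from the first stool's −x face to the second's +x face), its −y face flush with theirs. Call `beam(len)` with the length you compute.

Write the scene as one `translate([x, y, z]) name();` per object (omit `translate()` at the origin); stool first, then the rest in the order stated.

stool();
translate([953, 0, 0]) stool();
translate([0, 0, 384]) beam(1206);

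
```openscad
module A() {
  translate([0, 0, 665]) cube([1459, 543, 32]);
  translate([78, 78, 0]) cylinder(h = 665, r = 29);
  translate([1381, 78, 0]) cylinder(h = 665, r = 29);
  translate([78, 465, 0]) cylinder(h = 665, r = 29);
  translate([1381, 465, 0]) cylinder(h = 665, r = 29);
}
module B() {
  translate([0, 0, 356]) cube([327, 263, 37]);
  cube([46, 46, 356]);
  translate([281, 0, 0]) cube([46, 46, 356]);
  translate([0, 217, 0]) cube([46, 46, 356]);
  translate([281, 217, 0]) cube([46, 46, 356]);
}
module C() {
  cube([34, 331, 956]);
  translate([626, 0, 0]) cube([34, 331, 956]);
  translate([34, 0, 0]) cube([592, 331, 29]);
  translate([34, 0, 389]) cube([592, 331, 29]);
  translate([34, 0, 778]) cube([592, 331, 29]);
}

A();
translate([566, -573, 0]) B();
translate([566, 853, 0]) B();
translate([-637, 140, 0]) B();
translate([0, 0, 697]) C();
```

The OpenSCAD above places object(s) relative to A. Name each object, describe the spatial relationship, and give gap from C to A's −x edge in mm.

A is a table. B is a stool. C is a bookshelf. Three stools sit around the table at the −y, +y, −x sides. The bookshelf is on top of the table. The gap from the bookshelf to the table's −x edge is 0 mm.

The bookshelf's min-x is at 0; the table's min-x is 0; gap = 0 mm.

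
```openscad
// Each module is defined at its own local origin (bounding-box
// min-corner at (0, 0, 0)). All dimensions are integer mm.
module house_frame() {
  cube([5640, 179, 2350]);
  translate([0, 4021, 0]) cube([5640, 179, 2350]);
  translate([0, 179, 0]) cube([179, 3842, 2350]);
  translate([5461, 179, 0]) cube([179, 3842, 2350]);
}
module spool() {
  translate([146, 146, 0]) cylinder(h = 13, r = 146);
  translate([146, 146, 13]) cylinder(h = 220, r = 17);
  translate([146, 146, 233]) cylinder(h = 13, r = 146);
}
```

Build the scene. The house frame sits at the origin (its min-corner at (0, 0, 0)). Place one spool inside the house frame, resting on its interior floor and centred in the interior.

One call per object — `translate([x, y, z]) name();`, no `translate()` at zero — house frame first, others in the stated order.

house_frame();
translate([2674, 1954, 0]) spool();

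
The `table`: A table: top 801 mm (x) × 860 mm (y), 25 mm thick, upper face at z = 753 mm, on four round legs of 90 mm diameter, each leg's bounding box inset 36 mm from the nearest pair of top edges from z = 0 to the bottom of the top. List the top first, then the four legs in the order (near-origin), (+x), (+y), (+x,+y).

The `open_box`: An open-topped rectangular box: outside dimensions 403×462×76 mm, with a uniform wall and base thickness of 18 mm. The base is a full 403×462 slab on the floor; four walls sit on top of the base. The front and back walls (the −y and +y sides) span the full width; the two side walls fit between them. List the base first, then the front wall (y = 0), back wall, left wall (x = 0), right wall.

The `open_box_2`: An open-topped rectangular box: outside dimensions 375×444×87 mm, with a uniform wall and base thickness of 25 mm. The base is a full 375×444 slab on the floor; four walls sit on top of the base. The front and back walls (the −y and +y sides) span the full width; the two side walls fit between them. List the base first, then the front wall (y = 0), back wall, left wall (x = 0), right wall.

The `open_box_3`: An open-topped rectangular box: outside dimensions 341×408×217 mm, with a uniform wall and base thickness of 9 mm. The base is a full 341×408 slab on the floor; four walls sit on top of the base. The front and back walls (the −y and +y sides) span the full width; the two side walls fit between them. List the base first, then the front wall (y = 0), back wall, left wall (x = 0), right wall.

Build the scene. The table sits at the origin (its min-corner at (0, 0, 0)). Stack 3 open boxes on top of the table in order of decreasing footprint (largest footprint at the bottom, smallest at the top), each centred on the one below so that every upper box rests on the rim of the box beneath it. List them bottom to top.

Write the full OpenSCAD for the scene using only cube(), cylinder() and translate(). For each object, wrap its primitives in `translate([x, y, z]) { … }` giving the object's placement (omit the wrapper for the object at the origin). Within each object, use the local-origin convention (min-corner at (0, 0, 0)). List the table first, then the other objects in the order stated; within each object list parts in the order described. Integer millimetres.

translate([0, 0, 728]) cube([801, 860, 25]);
translate([81, 81, 0]) cylinder(h = 728, r = 45);
translate([720, 81, 0]) cylinder(h = 728, r = 45);
translate([81, 779, 0]) cylinder(h = 728, r = 45);
translate([720, 779, 0]) cylinder(h = 728, r = 45);
translate([199, 199, 753]) {
  cube([403, 462, 18]);
  translate([0, 0, 18]) cube([403, 18, 58]);
  translate([0, 444, 18]) cube([403, 18, 58]);
  translate([0, 18, 18]) cube([18, 426, 58]);
  translate([385, 18, 18]) cube([18, 426, 58]);
}
translate([213, 208, 829]) {
  cube([375, 444, 25]);
  translate([0, 0, 25]) cube([375, 25, 62]);
  translate([0, 419, 25]) cube([375, 25, 62]);
  translate([0, 25, 25]) cube([25, 394, 62]);
  translate([350, 25, 25]) cube([25, 394, 62]);
}
translate([230, 226, 916]) {
  cube([341, 408, 9]);
  translate([0, 0, 9]) cube([341, 9, 208]);
  translate([0, 399, 9]) cube([341, 9, 208]);
  translate([0, 9, 9]) cube([9, 390, 208]);
  translate([332, 9, 9]) cube([9, 390, 208]);
}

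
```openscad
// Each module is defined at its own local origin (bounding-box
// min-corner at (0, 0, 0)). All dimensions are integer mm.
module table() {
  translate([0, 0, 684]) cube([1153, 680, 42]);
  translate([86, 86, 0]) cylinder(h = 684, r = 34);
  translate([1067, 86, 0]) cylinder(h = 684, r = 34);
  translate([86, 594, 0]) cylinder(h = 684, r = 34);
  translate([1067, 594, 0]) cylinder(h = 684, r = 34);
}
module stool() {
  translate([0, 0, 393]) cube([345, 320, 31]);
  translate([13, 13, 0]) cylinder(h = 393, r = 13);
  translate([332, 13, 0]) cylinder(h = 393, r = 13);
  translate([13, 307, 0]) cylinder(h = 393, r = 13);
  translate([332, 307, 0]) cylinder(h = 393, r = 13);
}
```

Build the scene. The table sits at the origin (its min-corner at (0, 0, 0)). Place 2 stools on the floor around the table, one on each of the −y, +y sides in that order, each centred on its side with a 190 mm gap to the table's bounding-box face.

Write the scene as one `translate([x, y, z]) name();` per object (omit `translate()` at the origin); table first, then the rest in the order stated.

table();
translate([404, -510, 0]) stool();
translate([404, 870, 0]) stool();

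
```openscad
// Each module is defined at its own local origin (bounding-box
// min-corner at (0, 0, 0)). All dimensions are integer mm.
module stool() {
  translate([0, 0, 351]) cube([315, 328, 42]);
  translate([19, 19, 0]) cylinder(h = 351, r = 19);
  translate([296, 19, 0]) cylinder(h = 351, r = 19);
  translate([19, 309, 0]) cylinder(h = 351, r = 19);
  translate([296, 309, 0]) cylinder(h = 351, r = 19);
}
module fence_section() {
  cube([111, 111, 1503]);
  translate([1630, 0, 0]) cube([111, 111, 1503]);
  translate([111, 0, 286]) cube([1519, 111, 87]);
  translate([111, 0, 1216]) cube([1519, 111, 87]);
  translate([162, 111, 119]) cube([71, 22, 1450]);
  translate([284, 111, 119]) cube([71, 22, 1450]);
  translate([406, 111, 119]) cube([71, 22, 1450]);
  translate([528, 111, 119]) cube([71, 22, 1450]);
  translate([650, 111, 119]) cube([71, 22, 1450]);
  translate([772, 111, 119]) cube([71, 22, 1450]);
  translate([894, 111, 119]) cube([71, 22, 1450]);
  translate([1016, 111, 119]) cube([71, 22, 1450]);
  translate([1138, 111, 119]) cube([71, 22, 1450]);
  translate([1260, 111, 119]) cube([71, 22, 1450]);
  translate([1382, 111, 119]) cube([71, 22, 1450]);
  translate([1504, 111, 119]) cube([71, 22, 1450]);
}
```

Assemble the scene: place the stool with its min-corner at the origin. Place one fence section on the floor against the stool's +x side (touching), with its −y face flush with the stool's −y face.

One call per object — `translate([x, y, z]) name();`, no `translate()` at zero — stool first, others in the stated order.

stool();
translate([315, 0, 0]) fence_section();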